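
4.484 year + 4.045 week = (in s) 1.439e+08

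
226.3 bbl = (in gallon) 9505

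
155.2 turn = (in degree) 5.587e+04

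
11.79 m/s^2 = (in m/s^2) 11.79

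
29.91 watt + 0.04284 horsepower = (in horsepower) 0.08295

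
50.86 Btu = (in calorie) 1.283e+04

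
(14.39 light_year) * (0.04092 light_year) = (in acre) 1.302e+28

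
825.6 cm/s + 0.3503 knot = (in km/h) 30.37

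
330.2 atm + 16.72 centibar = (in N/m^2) 3.347e+07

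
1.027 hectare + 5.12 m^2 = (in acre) 2.539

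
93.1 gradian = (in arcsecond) 3.016e+05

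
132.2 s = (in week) 0.0002186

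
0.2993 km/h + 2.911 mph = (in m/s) 1.384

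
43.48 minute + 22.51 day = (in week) 3.22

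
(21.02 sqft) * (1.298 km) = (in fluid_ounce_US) 8.571e+07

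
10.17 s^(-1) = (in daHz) 1.017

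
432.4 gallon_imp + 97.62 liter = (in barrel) 12.98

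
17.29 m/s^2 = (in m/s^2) 17.29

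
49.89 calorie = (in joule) 208.7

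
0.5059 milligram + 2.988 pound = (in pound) 2.988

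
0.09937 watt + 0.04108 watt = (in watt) 0.1404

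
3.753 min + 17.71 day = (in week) 2.53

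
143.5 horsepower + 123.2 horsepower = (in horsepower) 266.7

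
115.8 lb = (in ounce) 1853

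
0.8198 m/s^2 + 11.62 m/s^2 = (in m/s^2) 12.44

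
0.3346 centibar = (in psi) 0.04853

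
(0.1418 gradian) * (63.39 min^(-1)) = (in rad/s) 0.002353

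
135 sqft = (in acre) 0.003099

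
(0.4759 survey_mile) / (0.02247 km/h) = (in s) 1.227e+05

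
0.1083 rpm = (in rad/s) 0.01134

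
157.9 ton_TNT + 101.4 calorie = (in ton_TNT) 157.9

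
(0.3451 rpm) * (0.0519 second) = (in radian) 0.001876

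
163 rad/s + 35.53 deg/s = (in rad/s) 163.6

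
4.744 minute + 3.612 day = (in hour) 86.77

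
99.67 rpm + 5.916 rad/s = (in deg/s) 937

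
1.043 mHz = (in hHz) 1.043e-05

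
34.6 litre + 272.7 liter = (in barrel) 1.933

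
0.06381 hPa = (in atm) 6.298e-05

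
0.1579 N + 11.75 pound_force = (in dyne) 5.242e+06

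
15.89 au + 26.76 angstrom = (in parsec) 7.704e-05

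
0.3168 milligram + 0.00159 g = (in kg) 1.907e-06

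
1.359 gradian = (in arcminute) 73.39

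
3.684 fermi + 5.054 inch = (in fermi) 1.284e+14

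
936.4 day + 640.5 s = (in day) 936.4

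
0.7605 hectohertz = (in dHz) 760.5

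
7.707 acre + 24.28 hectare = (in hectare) 27.4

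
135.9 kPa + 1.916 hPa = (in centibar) 136.1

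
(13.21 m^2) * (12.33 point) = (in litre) 57.46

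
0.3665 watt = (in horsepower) 0.0004915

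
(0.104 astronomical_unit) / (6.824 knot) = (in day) 5.129e+04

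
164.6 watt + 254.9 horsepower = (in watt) 1.902e+05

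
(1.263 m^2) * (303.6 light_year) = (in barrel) 2.282e+19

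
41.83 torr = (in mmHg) 41.83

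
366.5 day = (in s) 3.167e+07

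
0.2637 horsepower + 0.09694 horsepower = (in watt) 268.9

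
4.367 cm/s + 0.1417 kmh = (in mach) 0.0002439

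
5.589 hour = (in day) 0.2329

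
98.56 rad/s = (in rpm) 941.2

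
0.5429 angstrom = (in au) 3.629e-22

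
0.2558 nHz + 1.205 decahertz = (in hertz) 12.05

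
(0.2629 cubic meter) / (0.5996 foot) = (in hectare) 0.0001439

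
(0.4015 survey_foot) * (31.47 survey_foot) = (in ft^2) 12.64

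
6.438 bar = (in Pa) 6.438e+05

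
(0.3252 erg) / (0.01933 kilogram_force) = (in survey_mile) 1.066e-10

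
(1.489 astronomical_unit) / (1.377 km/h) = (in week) 9.629e+05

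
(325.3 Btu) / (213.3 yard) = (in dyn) 1.76e+08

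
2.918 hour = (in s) 1.05e+04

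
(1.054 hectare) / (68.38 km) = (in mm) 154.1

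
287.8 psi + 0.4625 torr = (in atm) 19.58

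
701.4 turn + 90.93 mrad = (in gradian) 2.806e+05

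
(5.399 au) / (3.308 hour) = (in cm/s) 6.782e+09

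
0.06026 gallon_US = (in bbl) 0.001435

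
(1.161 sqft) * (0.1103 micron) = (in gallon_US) 3.143e-06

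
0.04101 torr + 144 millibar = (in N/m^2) 1.441e+04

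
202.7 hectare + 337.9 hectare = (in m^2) 5.406e+06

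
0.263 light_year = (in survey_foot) 8.163e+15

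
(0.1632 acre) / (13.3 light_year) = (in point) 1.488e-11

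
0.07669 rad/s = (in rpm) 0.7323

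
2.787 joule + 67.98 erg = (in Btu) 0.002642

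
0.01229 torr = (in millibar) 0.01639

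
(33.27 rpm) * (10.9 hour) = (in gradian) 8.703e+06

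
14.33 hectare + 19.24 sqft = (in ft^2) 1.542e+06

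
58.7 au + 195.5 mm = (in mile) 5.457e+09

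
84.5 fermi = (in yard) 9.241e-14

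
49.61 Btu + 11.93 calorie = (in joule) 5.239e+04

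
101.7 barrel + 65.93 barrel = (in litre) 2.665e+04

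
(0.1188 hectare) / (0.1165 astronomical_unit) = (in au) 4.557e-19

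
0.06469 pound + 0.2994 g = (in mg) 2.964e+04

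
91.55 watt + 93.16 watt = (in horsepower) 0.2477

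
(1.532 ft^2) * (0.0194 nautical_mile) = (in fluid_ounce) 1.729e+05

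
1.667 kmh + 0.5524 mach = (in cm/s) 1.886e+04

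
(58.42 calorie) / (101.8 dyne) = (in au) 1.605e-06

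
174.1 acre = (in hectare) 70.46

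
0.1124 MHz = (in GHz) 0.0001124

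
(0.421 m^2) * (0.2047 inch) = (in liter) 2.189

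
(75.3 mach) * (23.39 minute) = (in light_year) 3.803e-09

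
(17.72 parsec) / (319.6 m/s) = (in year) 5.425e+07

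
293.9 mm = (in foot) 0.9642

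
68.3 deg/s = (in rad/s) 1.192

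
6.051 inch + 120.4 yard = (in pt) 3.125e+05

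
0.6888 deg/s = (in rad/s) 0.01202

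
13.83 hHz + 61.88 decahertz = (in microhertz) 2.002e+09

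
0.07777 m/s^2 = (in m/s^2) 0.07777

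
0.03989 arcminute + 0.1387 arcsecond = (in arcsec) 2.532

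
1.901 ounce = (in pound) 0.1188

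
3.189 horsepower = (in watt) 2378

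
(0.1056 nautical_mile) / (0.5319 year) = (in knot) 2.266e-05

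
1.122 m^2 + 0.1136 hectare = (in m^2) 1137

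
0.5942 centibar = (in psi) 0.08618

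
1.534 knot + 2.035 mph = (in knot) 3.302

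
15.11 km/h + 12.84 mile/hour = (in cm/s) 993.7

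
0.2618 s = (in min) 0.004363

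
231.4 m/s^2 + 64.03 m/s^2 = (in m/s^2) 295.4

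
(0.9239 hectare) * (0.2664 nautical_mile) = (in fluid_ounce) 1.541e+11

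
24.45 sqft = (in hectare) 0.0002271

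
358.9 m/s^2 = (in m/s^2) 358.9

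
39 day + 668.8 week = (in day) 4721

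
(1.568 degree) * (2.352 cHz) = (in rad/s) 0.0006437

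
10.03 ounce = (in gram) 284.3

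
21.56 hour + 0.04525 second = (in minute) 1294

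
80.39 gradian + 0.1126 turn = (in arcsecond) 4.064e+05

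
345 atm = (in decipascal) 3.496e+08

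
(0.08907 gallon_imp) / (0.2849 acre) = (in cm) 3.512e-05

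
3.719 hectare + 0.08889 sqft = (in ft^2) 4.003e+05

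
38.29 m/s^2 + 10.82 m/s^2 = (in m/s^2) 49.11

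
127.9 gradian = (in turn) 0.3198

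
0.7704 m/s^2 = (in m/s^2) 0.7704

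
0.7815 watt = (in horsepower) 0.001048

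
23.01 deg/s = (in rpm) 3.835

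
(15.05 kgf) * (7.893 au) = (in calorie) 4.165e+13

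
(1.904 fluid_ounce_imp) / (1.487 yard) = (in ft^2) 0.0004283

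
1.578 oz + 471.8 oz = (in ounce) 473.4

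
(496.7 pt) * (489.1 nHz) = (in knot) 1.666e-07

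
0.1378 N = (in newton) 0.1378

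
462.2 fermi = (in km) 4.622e-16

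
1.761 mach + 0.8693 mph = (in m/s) 600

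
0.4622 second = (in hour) 0.0001284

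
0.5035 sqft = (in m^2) 0.04678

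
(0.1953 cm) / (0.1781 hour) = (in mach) 8.946e-09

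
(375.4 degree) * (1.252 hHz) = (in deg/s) 4.7e+04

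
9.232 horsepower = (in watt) 6884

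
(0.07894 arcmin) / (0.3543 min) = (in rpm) 1.032e-05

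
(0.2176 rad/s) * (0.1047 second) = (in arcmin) 78.32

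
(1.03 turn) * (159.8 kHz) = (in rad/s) 1.034e+06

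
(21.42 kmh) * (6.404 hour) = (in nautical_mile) 74.07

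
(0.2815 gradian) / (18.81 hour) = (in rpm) 6.236e-07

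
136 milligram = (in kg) 0.000136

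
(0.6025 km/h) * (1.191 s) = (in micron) 1.993e+05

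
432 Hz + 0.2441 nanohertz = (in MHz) 0.000432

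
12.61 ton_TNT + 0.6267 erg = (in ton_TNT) 12.61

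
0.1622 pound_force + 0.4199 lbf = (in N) 2.589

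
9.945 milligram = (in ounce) 0.0003508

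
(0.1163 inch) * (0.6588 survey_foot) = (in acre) 1.466e-07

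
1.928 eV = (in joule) 3.089e-19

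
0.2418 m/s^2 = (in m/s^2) 0.2418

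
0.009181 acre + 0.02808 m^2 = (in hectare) 0.003718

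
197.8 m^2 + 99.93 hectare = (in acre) 247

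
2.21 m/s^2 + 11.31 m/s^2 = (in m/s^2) 13.52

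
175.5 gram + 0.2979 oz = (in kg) 0.1839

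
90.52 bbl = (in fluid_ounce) 4.866e+05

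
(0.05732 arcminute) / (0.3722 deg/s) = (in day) 2.971e-08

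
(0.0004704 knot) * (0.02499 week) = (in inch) 144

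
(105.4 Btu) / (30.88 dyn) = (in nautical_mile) 1.944e+05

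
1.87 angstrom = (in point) 5.301e-07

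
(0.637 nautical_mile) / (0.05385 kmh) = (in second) 7.887e+04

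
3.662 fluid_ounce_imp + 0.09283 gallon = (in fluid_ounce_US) 15.4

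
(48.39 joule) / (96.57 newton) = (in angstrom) 5.011e+09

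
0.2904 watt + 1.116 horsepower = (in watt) 832.5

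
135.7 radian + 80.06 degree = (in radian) 137.1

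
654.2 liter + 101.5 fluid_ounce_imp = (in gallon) 173.6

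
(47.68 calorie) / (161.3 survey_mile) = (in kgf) 7.837e-05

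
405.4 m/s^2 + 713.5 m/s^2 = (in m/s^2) 1119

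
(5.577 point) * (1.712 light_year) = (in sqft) 3.43e+14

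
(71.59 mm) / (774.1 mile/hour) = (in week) 3.421e-10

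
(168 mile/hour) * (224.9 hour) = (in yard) 6.65e+07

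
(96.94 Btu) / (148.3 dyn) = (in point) 1.955e+11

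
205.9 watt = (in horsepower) 0.2761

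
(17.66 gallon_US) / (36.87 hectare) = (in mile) 1.127e-10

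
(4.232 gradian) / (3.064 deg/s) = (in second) 1.243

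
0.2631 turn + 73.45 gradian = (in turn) 0.4467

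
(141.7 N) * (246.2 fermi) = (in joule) 3.489e-11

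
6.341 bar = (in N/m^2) 6.341e+05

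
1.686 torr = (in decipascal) 2248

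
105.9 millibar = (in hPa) 105.9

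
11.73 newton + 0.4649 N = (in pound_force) 2.742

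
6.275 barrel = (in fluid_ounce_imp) 3.511e+04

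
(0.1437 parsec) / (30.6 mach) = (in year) 1.349e+04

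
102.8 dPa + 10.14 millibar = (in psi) 0.1486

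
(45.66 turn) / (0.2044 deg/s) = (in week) 0.133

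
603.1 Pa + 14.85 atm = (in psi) 218.3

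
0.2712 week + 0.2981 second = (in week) 0.2712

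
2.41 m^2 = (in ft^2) 25.94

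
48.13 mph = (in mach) 0.06319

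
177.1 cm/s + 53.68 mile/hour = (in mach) 0.07568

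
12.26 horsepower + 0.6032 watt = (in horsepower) 12.26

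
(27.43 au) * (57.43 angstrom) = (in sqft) 2.537e+05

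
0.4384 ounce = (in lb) 0.0274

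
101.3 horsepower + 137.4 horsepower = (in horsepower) 238.7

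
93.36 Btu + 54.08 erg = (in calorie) 2.354e+04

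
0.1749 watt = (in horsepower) 0.0002345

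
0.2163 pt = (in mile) 4.741e-08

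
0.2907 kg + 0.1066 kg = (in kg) 0.3973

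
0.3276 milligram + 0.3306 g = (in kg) 0.0003309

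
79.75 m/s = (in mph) 178.4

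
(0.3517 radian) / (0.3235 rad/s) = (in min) 0.01812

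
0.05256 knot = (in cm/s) 2.704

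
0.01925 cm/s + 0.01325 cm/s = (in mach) 9.545e-07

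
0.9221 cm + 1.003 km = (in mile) 0.6232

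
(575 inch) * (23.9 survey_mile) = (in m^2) 5.618e+05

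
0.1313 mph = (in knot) 0.1141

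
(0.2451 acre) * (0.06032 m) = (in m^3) 59.83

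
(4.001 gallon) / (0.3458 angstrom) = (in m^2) 4.38e+08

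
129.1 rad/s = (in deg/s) 7397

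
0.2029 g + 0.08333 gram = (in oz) 0.0101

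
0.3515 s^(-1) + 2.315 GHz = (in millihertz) 2.315e+12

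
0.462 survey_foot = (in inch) 5.544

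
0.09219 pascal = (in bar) 9.219e-07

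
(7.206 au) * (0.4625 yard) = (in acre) 1.127e+08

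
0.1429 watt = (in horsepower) 0.0001916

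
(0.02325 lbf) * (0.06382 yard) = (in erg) 6.035e+04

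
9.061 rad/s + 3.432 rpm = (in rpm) 89.96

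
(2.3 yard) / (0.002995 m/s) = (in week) 0.001161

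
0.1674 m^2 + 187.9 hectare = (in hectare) 187.9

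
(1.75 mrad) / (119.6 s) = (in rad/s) 1.463e-05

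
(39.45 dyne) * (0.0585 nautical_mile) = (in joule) 0.04274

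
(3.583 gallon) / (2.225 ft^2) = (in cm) 6.561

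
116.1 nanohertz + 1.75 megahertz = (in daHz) 1.75e+05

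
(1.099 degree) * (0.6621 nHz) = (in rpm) 1.213e-10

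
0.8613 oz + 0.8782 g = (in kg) 0.0253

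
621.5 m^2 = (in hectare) 0.06215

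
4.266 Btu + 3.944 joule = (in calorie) 1077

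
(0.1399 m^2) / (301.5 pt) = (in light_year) 1.39e-16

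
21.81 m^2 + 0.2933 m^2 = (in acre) 0.005462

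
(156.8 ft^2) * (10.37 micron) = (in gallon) 0.03991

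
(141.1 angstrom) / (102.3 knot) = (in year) 8.502e-18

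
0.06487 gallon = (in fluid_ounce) 8.303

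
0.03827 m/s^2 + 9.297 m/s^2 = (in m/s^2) 9.335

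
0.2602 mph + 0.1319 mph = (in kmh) 0.631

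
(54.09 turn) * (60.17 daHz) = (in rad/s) 2.045e+05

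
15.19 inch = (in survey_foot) 1.266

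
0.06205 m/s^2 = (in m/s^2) 0.06205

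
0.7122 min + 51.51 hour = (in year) 0.005881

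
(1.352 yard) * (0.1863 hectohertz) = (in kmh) 82.91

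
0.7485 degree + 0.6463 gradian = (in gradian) 1.478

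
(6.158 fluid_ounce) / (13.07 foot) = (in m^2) 4.571e-05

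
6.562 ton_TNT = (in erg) 2.746e+17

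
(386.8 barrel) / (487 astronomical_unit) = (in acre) 2.086e-16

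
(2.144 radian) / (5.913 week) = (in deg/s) 3.435e-05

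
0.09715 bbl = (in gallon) 4.08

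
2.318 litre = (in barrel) 0.01458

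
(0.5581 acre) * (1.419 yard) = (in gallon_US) 7.742e+05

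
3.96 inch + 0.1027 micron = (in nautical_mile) 5.431e-05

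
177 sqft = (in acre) 0.004063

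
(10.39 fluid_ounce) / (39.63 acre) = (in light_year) 2.025e-25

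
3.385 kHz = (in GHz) 3.385e-06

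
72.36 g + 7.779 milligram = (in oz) 2.553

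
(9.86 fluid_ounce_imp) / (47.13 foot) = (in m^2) 1.95e-05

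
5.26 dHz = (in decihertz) 5.26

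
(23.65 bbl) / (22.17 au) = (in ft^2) 1.22e-11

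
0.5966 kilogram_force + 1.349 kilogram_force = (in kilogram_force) 1.946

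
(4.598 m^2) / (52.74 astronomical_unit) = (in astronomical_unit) 3.896e-24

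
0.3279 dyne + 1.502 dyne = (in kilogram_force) 1.866e-06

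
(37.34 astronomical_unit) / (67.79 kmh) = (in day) 3.433e+06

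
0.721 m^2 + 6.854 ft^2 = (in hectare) 0.0001358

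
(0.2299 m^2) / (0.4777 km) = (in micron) 481.3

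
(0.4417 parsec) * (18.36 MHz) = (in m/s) 2.502e+23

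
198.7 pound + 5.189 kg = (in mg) 9.532e+07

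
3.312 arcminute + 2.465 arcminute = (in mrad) 1.68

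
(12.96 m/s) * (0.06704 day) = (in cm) 7.507e+06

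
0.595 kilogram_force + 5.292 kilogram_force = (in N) 57.73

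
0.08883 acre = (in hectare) 0.03595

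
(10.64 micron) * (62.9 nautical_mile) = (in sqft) 13.34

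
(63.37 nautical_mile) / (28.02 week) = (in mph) 0.01549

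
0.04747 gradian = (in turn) 0.0001187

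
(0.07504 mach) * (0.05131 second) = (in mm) 1311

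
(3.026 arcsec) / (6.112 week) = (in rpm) 3.79e-11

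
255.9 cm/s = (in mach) 0.007515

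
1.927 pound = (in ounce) 30.83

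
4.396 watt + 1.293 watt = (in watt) 5.689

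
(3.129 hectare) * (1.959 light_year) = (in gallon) 1.532e+23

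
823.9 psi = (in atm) 56.06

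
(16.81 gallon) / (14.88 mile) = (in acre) 6.566e-10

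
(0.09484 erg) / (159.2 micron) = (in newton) 5.957e-05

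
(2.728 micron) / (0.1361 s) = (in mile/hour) 4.484e-05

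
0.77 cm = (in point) 21.83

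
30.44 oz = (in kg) 0.863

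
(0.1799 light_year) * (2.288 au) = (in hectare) 5.826e+22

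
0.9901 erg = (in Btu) 9.384e-11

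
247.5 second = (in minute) 4.125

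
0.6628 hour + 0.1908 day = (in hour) 5.242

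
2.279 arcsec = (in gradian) 0.0007034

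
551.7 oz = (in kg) 15.64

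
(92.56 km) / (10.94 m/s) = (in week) 0.01399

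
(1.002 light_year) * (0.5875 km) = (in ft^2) 5.995e+19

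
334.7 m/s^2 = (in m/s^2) 334.7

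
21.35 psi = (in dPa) 1.472e+06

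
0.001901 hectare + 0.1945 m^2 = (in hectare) 0.00192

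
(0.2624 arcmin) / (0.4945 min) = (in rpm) 2.457e-05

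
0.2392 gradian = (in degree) 0.2153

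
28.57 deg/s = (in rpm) 4.762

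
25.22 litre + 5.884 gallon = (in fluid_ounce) 1606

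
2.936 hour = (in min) 176.2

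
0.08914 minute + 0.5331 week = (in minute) 5374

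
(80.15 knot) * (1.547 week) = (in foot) 1.266e+08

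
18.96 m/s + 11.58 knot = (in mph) 55.74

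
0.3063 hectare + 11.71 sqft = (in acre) 0.7572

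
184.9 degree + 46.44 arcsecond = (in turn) 0.5136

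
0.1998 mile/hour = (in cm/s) 8.932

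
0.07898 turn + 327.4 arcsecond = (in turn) 0.07923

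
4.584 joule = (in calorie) 1.096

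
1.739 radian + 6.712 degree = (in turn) 0.2954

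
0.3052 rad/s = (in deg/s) 17.49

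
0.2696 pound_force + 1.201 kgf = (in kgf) 1.323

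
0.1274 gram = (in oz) 0.004494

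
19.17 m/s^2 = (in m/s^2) 19.17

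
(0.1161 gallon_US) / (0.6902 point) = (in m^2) 1.805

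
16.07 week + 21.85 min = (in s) 9.72e+06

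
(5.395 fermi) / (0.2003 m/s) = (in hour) 7.482e-18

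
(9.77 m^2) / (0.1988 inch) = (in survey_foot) 6348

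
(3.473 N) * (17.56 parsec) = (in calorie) 4.498e+17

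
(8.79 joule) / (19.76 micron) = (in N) 4.448e+05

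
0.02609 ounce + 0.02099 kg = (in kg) 0.02173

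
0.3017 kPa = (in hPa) 3.017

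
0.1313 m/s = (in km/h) 0.4727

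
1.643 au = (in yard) 2.688e+11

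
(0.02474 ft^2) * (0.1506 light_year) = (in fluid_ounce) 1.107e+17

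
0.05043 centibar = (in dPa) 504.3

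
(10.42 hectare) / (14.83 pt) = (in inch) 7.841e+08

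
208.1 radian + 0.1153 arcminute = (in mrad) 2.081e+05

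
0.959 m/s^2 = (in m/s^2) 0.959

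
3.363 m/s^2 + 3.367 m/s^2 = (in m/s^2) 6.73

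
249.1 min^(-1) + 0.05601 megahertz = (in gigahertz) 5.601e-05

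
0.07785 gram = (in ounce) 0.002746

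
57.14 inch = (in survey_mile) 0.0009018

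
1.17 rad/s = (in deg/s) 67.04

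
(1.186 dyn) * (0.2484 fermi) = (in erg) 2.946e-14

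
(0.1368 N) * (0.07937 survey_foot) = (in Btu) 3.137e-06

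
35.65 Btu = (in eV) 2.348e+23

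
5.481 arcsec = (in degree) 0.001522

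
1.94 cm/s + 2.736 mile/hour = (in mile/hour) 2.779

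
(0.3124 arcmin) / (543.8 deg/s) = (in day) 1.108e-10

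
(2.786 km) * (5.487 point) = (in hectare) 0.0005393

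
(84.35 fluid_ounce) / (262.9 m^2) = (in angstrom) 9.489e+04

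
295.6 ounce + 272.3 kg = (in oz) 9901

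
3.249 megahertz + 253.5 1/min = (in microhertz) 3.249e+12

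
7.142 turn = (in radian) 44.87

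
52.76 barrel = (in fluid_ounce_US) 2.836e+05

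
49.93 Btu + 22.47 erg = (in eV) 3.288e+23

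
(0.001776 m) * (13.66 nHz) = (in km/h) 8.734e-11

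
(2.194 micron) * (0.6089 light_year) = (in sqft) 1.36e+11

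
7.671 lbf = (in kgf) 3.48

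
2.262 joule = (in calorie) 0.5406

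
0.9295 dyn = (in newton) 9.295e-06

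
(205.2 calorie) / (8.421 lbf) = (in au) 1.532e-10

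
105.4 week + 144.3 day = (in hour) 2.117e+04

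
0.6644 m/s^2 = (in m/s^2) 0.6644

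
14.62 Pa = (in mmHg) 0.1097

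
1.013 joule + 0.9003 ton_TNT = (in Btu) 3.57e+06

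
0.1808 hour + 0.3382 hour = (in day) 0.02163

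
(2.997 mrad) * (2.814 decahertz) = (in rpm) 0.8053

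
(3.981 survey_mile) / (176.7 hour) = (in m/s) 0.01007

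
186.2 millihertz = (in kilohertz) 0.0001862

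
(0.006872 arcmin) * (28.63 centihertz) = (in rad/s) 5.723e-07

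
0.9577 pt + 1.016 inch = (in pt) 74.11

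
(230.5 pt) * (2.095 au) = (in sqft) 2.743e+11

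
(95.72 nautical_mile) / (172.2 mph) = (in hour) 0.6397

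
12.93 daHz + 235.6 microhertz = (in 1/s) 129.3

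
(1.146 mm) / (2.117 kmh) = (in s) 0.001949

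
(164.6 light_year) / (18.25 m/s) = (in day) 9.876e+11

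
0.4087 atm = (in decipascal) 4.141e+05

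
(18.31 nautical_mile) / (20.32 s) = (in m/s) 1669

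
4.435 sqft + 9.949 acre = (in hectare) 4.026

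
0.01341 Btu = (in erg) 1.415e+08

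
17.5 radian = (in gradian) 1114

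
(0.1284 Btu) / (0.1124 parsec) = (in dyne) 3.906e-09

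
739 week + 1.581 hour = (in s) 4.47e+08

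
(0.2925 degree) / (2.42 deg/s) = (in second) 0.1209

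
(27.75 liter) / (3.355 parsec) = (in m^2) 2.681e-19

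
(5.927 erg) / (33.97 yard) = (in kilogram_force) 1.946e-09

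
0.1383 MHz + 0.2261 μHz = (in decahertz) 1.383e+04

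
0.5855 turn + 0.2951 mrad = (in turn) 0.5855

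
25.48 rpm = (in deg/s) 152.9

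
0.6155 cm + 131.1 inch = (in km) 0.003336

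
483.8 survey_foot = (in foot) 483.8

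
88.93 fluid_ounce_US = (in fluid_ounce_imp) 92.56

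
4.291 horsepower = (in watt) 3200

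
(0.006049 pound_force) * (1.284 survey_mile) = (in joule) 55.6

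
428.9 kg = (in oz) 1.513e+04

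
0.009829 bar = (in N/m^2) 982.9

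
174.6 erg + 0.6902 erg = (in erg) 175.3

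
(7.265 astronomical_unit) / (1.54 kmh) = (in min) 4.234e+10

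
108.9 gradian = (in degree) 98.01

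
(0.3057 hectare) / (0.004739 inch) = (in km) 2.54e+04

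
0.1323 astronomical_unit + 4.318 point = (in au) 0.1323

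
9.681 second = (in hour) 0.002689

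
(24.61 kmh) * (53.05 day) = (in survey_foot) 1.028e+08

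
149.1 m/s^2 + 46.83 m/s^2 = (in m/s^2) 195.9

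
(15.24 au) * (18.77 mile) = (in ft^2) 7.413e+17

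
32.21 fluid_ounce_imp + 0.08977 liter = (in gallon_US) 0.2655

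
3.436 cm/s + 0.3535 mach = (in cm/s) 1.204e+04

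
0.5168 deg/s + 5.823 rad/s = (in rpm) 55.69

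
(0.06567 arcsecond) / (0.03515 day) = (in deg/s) 6.007e-09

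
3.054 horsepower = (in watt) 2277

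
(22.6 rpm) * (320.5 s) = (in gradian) 4.829e+04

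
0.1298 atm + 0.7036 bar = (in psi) 12.11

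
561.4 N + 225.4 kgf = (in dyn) 2.772e+08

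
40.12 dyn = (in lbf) 9.019e-05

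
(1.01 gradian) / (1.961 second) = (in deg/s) 0.4635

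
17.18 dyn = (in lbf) 3.862e-05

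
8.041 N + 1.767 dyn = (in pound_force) 1.808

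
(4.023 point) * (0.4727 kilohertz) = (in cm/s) 67.09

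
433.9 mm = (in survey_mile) 0.0002696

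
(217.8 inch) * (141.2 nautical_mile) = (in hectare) 144.7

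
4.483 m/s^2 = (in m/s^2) 4.483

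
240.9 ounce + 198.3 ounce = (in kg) 12.45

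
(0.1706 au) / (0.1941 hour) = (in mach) 1.073e+05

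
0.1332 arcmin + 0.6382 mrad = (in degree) 0.03879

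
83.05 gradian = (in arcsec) 2.691e+05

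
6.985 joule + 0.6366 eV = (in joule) 6.985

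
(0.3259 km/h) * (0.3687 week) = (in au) 1.349e-07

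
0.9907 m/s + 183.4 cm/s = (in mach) 0.008296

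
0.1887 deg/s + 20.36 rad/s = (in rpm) 194.5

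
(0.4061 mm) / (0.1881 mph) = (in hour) 1.342e-06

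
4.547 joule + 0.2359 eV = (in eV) 2.838e+19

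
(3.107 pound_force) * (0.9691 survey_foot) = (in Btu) 0.003869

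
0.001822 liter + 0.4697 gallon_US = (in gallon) 0.4702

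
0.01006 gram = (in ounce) 0.0003549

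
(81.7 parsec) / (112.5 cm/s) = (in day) 2.594e+13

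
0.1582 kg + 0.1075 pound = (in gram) 207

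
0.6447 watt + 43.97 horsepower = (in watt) 3.279e+04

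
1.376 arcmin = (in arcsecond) 82.56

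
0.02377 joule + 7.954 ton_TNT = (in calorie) 7.954e+09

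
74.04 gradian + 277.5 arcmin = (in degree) 71.26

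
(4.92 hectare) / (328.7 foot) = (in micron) 4.911e+08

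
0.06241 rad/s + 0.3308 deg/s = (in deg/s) 3.907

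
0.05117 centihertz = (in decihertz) 0.005117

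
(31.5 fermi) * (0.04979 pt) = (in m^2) 5.533e-19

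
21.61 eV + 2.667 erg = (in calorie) 6.374e-08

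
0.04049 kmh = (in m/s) 0.01125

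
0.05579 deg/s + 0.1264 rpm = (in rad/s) 0.01421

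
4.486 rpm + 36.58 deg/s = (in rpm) 10.58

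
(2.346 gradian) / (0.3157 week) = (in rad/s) 1.93e-07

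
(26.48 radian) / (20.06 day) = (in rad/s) 1.528e-05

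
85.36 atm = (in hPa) 8.649e+04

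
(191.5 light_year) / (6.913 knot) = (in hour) 1.415e+14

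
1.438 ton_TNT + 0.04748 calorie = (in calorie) 1.438e+09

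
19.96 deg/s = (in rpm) 3.327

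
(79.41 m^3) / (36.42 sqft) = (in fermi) 2.347e+16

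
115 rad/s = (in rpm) 1098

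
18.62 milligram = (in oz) 0.0006568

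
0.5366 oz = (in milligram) 1.521e+04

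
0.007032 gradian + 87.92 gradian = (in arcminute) 4748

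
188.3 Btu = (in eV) 1.24e+24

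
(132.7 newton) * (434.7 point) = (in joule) 20.35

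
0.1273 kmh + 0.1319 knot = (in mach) 0.0003031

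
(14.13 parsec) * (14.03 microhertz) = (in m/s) 6.117e+12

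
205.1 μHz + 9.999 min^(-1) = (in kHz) 0.0001669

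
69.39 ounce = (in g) 1967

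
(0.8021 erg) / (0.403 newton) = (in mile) 1.237e-10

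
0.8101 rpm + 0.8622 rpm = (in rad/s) 0.1751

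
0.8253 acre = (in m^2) 3340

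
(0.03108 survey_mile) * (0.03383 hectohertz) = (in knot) 328.9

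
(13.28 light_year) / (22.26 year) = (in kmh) 6.443e+08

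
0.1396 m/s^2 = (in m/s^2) 0.1396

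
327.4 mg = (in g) 0.3274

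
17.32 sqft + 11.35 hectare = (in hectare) 11.35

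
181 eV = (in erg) 2.9e-10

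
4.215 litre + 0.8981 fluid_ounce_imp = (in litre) 4.241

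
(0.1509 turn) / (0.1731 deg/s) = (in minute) 5.231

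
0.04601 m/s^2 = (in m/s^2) 0.04601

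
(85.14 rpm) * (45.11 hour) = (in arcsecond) 2.987e+11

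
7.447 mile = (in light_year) 1.267e-12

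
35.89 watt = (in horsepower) 0.04813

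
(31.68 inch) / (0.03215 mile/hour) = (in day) 0.000648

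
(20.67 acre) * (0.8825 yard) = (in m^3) 6.75e+04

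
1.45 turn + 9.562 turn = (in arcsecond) 1.427e+07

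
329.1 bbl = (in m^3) 52.32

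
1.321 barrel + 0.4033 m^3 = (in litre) 613.3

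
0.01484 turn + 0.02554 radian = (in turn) 0.0189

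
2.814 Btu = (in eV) 1.853e+22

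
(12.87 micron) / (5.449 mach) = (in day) 8.028e-14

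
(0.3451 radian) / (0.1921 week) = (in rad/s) 2.97e-06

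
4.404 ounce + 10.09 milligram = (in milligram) 1.249e+05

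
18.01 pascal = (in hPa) 0.1801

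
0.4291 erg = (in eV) 2.678e+11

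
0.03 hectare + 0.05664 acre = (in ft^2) 5696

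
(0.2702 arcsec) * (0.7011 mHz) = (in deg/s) 5.262e-08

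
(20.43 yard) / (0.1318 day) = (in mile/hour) 0.00367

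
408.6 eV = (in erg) 6.546e-10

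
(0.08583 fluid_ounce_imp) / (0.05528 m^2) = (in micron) 44.12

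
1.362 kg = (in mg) 1.362e+06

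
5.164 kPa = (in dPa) 5.164e+04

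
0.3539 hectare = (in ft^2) 3.809e+04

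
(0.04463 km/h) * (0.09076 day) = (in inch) 3827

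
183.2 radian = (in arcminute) 6.298e+05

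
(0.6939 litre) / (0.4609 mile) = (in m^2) 9.355e-07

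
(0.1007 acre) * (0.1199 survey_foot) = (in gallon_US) 3934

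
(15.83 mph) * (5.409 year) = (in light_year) 1.276e-07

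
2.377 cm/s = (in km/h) 0.08557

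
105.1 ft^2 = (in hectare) 0.0009764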